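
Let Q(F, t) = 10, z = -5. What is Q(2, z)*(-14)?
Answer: -140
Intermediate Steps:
Q(2, z)*(-14) = 10*(-14) = -140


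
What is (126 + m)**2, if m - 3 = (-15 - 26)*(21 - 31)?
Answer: 290521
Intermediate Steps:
m = 413 (m = 3 + (-15 - 26)*(21 - 31) = 3 - 41*(-10) = 3 + 410 = 413)
(126 + m)**2 = (126 + 413)**2 = 539**2 = 290521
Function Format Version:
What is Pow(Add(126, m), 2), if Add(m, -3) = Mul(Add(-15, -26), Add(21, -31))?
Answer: 290521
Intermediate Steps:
m = 413 (m = Add(3, Mul(Add(-15, -26), Add(21, -31))) = Add(3, Mul(-41, -10)) = Add(3, 410) = 413)
Pow(Add(126, m), 2) = Pow(Add(126, 413), 2) = Pow(539, 2) = 290521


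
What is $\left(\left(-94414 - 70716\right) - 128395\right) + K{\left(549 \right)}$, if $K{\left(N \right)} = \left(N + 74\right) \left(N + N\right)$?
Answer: $390529$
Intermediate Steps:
$K{\left(N \right)} = 2 N \left(74 + N\right)$ ($K{\left(N \right)} = \left(74 + N\right) 2 N = 2 N \left(74 + N\right)$)
$\left(\left(-94414 - 70716\right) - 128395\right) + K{\left(549 \right)} = \left(\left(-94414 - 70716\right) - 128395\right) + 2 \cdot 549 \left(74 + 549\right) = \left(-165130 - 128395\right) + 2 \cdot 549 \cdot 623 = -293525 + 684054 = 390529$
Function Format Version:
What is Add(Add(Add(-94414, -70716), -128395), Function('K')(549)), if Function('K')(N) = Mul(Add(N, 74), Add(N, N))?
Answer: 390529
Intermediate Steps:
Function('K')(N) = Mul(2, N, Add(74, N)) (Function('K')(N) = Mul(Add(74, N), Mul(2, N)) = Mul(2, N, Add(74, N)))
Add(Add(Add(-94414, -70716), -128395), Function('K')(549)) = Add(Add(Add(-94414, -70716), -128395), Mul(2, 549, Add(74, 549))) = Add(Add(-165130, -128395), Mul(2, 549, 623)) = Add(-293525, 684054) = 390529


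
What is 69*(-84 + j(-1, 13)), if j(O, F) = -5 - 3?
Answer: -6348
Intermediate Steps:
j(O, F) = -8
69*(-84 + j(-1, 13)) = 69*(-84 - 8) = 69*(-92) = -6348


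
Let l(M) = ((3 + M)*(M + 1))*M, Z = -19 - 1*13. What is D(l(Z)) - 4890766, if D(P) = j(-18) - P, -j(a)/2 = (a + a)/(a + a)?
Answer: -4862000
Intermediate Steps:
j(a) = -2 (j(a) = -2*(a + a)/(a + a) = -2*2*a/(2*a) = -2*2*a*1/(2*a) = -2*1 = -2)
Z = -32 (Z = -19 - 13 = -32)
l(M) = M*(1 + M)*(3 + M) (l(M) = ((3 + M)*(1 + M))*M = ((1 + M)*(3 + M))*M = M*(1 + M)*(3 + M))
D(P) = -2 - P
D(l(Z)) - 4890766 = (-2 - (-32)*(3 + (-32)² + 4*(-32))) - 4890766 = (-2 - (-32)*(3 + 1024 - 128)) - 4890766 = (-2 - (-32)*899) - 4890766 = (-2 - 1*(-28768)) - 4890766 = (-2 + 28768) - 4890766 = 28766 - 4890766 = -4862000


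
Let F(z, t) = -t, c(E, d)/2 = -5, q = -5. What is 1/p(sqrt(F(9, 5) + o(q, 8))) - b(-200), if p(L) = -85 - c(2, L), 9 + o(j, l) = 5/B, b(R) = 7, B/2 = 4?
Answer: -526/75 ≈ -7.0133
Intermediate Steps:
B = 8 (B = 2*4 = 8)
c(E, d) = -10 (c(E, d) = 2*(-5) = -10)
o(j, l) = -67/8 (o(j, l) = -9 + 5/8 = -67/8)
p(L) = -75 (p(L) = -85 - 1*(-10) = -85 + 10 = -75)
1/p(sqrt(F(9, 5) + o(q, 8))) - b(-200) = 1/(-75) - 1*7 = -1/75 - 7 = -526/75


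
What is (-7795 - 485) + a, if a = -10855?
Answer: -19135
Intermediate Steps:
(-7795 - 485) + a = (-7795 - 485) - 10855 = -8280 - 10855 = -19135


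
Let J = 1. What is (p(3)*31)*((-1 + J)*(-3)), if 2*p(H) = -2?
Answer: 0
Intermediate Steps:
p(H) = -1 (p(H) = (½)*(-2) = -1)
(p(3)*31)*((-1 + J)*(-3)) = (-1*31)*((-1 + 1)*(-3)) = -0*(-3) = -31*0 = 0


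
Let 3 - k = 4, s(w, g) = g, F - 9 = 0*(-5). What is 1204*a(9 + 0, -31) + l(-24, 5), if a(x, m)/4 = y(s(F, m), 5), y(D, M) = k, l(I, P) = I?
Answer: -4840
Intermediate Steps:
F = 9 (F = 9 + 0*(-5) = 9 + 0 = 9)
k = -1 (k = 3 - 1*4 = 3 - 4 = -1)
y(D, M) = -1
a(x, m) = -4 (a(x, m) = 4*(-1) = -4)
1204*a(9 + 0, -31) + l(-24, 5) = 1204*(-4) - 24 = -4816 - 24 = -4840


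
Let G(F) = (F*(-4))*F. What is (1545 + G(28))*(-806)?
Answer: 1282346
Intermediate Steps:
G(F) = -4*F² (G(F) = (-4*F)*F = -4*F²)
(1545 + G(28))*(-806) = (1545 - 4*28²)*(-806) = (1545 - 4*784)*(-806) = (1545 - 3136)*(-806) = -1591*(-806) = 1282346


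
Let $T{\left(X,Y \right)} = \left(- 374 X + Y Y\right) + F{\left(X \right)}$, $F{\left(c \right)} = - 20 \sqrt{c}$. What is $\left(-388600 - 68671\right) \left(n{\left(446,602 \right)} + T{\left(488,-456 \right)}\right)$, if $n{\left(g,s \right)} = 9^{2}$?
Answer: $-11662696855 + 18290840 \sqrt{122} \approx -1.1461 \cdot 10^{10}$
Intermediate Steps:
$n{\left(g,s \right)} = 81$
$T{\left(X,Y \right)} = Y^{2} - 374 X - 20 \sqrt{X}$ ($T{\left(X,Y \right)} = \left(- 374 X + Y Y\right) - 20 \sqrt{X} = \left(- 374 X + Y^{2}\right) - 20 \sqrt{X} = \left(Y^{2} - 374 X\right) - 20 \sqrt{X} = Y^{2} - 374 X - 20 \sqrt{X}$)
$\left(-388600 - 68671\right) \left(n{\left(446,602 \right)} + T{\left(488,-456 \right)}\right) = \left(-388600 - 68671\right) \left(81 - \left(182512 - 207936 + 40 \sqrt{122}\right)\right) = - 457271 \left(81 - \left(-25424 + 20 \cdot 2 \sqrt{122}\right)\right) = - 457271 \left(81 - \left(-25424 + 40 \sqrt{122}\right)\right) = - 457271 \left(81 + \left(25424 - 40 \sqrt{122}\right)\right) = - 457271 \left(25505 - 40 \sqrt{122}\right) = -11662696855 + 18290840 \sqrt{122}$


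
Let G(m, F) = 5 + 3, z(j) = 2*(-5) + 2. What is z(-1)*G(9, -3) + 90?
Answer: 26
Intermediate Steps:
z(j) = -8 (z(j) = -10 + 2 = -8)
G(m, F) = 8
z(-1)*G(9, -3) + 90 = -8*8 + 90 = -64 + 90 = 26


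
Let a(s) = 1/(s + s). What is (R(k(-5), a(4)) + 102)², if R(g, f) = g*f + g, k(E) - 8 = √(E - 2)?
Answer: 787977/64 + 999*I*√7/4 ≈ 12312.0 + 660.78*I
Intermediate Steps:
a(s) = 1/(2*s)
k(E) = 8 + √(-2 + E) (k(E) = 8 + √(E - 2) = 8 + √(-2 + E))
R(g, f) = g + f*g (R(g, f) = f*g + g = g + f*g)
(R(k(-5), a(4)) + 102)² = ((8 + √(-2 - 5))*(1 + (½)/4) + 102)² = ((8 + √(-7))*(1 + (½)*(¼)) + 102)² = ((8 + I*√7)*(1 + ⅛) + 102)² = ((8 + I*√7)*(9/8) + 102)² = ((9 + 9*I*√7/8) + 102)² = (111 + 9*I*√7/8)²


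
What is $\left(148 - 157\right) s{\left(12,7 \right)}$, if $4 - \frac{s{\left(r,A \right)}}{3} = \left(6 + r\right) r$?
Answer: $5724$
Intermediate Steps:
$s{\left(r,A \right)} = 12 - 3 r \left(6 + r\right)$ ($s{\left(r,A \right)} = 12 - 3 \left(6 + r\right) r = 12 - 3 r \left(6 + r\right)$)
$\left(148 - 157\right) s{\left(12,7 \right)} = \left(148 - 157\right) \left(12 - 216 - 3 \cdot 12^{2}\right) = - 9 \left(12 - 216 - 432\right) = \left(-9\right) \left(-636\right) = 5724$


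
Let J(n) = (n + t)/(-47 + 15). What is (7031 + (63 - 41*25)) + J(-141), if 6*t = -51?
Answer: 388715/64 ≈ 6073.7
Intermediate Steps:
t = -17/2 (t = (⅙)*(-51) = -17/2 ≈ -8.5000)
J(n) = 17/64 - n/32 (J(n) = (n - 17/2)/(-47 + 15) = (-17/2 + n)/(-32) = (-17/2 + n)*(-1/32) = 17/64 - n/32)
(7031 + (63 - 41*25)) + J(-141) = (7031 + (63 - 41*25)) + (17/64 - 1/32*(-141)) = (7031 + (63 - 1025)) + (17/64 + 141/32) = (7031 - 962) + 299/64 = 6069 + 299/64 = 388715/64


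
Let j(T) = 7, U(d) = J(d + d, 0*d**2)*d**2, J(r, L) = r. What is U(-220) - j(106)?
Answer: -21296007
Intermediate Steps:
U(d) = 2*d**3 (U(d) = (d + d)*d**2 = (2*d)*d**2 = 2*d**3)
U(-220) - j(106) = 2*(-220)**3 - 1*7 = 2*(-10648000) - 7 = -21296000 - 7 = -21296007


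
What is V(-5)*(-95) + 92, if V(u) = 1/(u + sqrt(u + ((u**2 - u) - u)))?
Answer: -3 - 19*sqrt(30) ≈ -107.07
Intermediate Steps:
V(u) = 1/(u + sqrt(u**2 - u)) (V(u) = 1/(u + sqrt(u + (u**2 - 2*u))) = 1/(u + sqrt(u**2 - u)))
V(-5)*(-95) + 92 = -95/(-5 + sqrt(-5*(-1 - 5))) + 92 = -95/(-5 + sqrt(-5*(-6))) + 92 = -95/(-5 + sqrt(30)) + 92 = 92 - 95/(-5 + sqrt(30))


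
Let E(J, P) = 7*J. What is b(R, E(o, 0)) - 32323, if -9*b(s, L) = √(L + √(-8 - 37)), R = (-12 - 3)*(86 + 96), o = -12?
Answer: -32323 - √(-84 + 3*I*√5)/9 ≈ -32323.0 - 1.0192*I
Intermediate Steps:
R = -2730 (R = -15*182 = -2730)
b(s, L) = -√(L + 3*I*√5)/9 (b(s, L) = -√(L + √(-8 - 37))/9 = -√(L + √(-45))/9 = -√(L + 3*I*√5)/9)
b(R, E(o, 0)) - 32323 = -√(7*(-12) + 3*I*√5)/9 - 32323 = -√(-84 + 3*I*√5)/9 - 32323 = -32323 - √(-84 + 3*I*√5)/9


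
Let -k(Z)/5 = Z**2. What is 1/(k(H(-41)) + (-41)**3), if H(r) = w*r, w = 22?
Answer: -1/4136941 ≈ -2.4172e-7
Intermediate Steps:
H(r) = 22*r
k(Z) = -5*Z**2
1/(k(H(-41)) + (-41)**3) = 1/(-5*(22*(-41))**2 + (-41)**3) = 1/(-5*(-902)**2 - 68921) = 1/(-5*813604 - 68921) = 1/(-4068020 - 68921) = 1/(-4136941) = -1/4136941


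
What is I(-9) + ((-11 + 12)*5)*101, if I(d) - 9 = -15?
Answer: 499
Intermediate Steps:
I(d) = -6 (I(d) = 9 - 15 = -6)
I(-9) + ((-11 + 12)*5)*101 = -6 + ((-11 + 12)*5)*101 = -6 + (1*5)*101 = -6 + 5*101 = -6 + 505 = 499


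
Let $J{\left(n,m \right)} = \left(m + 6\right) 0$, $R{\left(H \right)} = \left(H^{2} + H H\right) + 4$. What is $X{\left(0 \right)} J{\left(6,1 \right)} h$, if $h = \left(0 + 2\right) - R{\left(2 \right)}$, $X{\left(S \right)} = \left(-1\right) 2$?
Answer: $0$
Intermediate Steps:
$R{\left(H \right)} = 4 + 2 H^{2}$ ($R{\left(H \right)} = \left(H^{2} + H^{2}\right) + 4 = 2 H^{2} + 4 = 4 + 2 H^{2}$)
$J{\left(n,m \right)} = 0$ ($J{\left(n,m \right)} = \left(6 + m\right) 0 = 0$)
$X{\left(S \right)} = -2$
$h = -10$ ($h = \left(0 + 2\right) - \left(4 + 2 \cdot 2^{2}\right) = 2 - \left(4 + 2 \cdot 4\right) = 2 - \left(4 + 8\right) = 2 - 12 = -10$)
$X{\left(0 \right)} J{\left(6,1 \right)} h = \left(-2\right) 0 \left(-10\right) = 0 \left(-10\right) = 0$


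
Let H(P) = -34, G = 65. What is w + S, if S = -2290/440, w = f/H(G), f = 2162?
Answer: -51457/748 ≈ -68.793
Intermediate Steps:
w = -1081/17 (w = 2162/(-34) = 2162*(-1/34) = -1081/17 ≈ -63.588)
S = -229/44 (S = -2290*1/440 = -229/44 ≈ -5.2045)
w + S = -1081/17 - 229/44 = -51457/748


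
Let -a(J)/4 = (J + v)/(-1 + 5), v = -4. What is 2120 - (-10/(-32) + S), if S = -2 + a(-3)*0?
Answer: 33947/16 ≈ 2121.7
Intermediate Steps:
a(J) = 4 - J (a(J) = -4*(J - 4)/(-1 + 5) = -4*(-4 + J)/4 = -4*(-1 + J/4) = 4 - J)
S = -2 (S = -2 + (4 - 1*(-3))*0 = -2 + (4 + 3)*0 = -2 + 7*0 = -2 + 0 = -2)
2120 - (-10/(-32) + S) = 2120 - (-10/(-32) - 2) = 2120 - (-1/32*(-10) - 2) = 2120 - (5/16 - 2) = 2120 - 1*(-27/16) = 2120 + 27/16 = 33947/16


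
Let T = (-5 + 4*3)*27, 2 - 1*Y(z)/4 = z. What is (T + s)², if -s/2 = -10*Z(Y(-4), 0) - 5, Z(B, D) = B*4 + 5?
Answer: 4923961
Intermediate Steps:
Y(z) = 8 - 4*z
Z(B, D) = 5 + 4*B (Z(B, D) = 4*B + 5 = 5 + 4*B)
s = 2030 (s = -2*(-10*(5 + 4*(8 - 4*(-4))) - 5) = -2*(-10*(5 + 4*(8 + 16)) - 5) = -2*(-10*(5 + 4*24) - 5) = -2*(-10*(5 + 96) - 5) = -2*(-10*101 - 5) = -2*(-1010 - 5) = -2*(-1015) = 2030)
T = 189 (T = (-5 + 12)*27 = 7*27 = 189)
(T + s)² = (189 + 2030)² = 2219² = 4923961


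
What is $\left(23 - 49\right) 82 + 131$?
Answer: $-2001$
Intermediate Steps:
$\left(23 - 49\right) 82 + 131 = \left(-26\right) 82 + 131 = -2132 + 131 = -2001$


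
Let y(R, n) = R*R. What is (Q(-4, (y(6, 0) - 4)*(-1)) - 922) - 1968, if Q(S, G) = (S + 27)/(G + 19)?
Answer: -37593/13 ≈ -2891.8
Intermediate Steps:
y(R, n) = R²
Q(S, G) = (27 + S)/(19 + G)
(Q(-4, (y(6, 0) - 4)*(-1)) - 922) - 1968 = ((27 - 4)/(19 + (6² - 4)*(-1)) - 922) - 1968 = (23/(19 + (36 - 4)*(-1)) - 922) - 1968 = (23/(19 + 32*(-1)) - 922) - 1968 = (23/(19 - 32) - 922) - 1968 = (23/(-13) - 922) - 1968 = (-1/13*23 - 922) - 1968 = (-23/13 - 922) - 1968 = -12009/13 - 1968 = -37593/13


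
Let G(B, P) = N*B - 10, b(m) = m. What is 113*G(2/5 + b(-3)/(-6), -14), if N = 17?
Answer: 5989/10 ≈ 598.90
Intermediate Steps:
G(B, P) = -10 + 17*B (G(B, P) = 17*B - 10 = -10 + 17*B)
113*G(2/5 + b(-3)/(-6), -14) = 113*(-10 + 17*(2/5 - 3/(-6))) = 113*(-10 + 17*(2*(⅕) - 3*(-⅙))) = 113*(-10 + 17*(⅖ + ½)) = 113*(-10 + 17*(9/10)) = 113*(-10 + 153/10) = 113*(53/10) = 5989/10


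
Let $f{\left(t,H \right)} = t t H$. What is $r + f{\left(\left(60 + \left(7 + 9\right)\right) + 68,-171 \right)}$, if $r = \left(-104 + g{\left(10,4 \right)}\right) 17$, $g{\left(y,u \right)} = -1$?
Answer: $-3547641$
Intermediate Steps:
$f{\left(t,H \right)} = H t^{2}$ ($f{\left(t,H \right)} = t^{2} H = H t^{2}$)
$r = -1785$ ($r = \left(-104 - 1\right) 17 = \left(-105\right) 17 = -1785$)
$r + f{\left(\left(60 + \left(7 + 9\right)\right) + 68,-171 \right)} = -1785 - 171 \left(\left(60 + \left(7 + 9\right)\right) + 68\right)^{2} = -1785 - 171 \left(\left(60 + 16\right) + 68\right)^{2} = -1785 - 171 \left(76 + 68\right)^{2} = -1785 - 171 \cdot 144^{2} = -1785 - 3545856 = -3547641$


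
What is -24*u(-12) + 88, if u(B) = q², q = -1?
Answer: 64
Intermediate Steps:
u(B) = 1 (u(B) = (-1)² = 1)
-24*u(-12) + 88 = -24*1 + 88 = -24 + 88 = 64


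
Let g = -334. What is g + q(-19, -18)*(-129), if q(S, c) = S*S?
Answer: -46903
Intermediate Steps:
q(S, c) = S²
g + q(-19, -18)*(-129) = -334 + (-19)²*(-129) = -334 + 361*(-129) = -334 - 46569 = -46903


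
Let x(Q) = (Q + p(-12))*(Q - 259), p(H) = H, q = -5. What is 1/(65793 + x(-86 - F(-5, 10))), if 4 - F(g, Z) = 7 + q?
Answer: 1/100493 ≈ 9.9509e-6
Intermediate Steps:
F(g, Z) = 2 (F(g, Z) = 4 - (7 - 5) = 4 - 1*2 = 4 - 2 = 2)
x(Q) = (-259 + Q)*(-12 + Q) (x(Q) = (Q - 12)*(Q - 259) = (-12 + Q)*(-259 + Q) = (-259 + Q)*(-12 + Q))
1/(65793 + x(-86 - F(-5, 10))) = 1/(65793 + (3108 + (-86 - 1*2)² - 271*(-86 - 1*2))) = 1/(65793 + (3108 + (-86 - 2)² - 271*(-86 - 2))) = 1/(65793 + (3108 + (-88)² - 271*(-88))) = 1/(65793 + (3108 + 7744 + 23848)) = 1/(65793 + 34700) = 1/100493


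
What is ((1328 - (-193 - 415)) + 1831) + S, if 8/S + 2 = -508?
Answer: 960581/255 ≈ 3767.0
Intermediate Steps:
S = -4/255 (S = 8/(-2 - 508) = 8/(-510) = 8*(-1/510) = -4/255 ≈ -0.015686)
((1328 - (-193 - 415)) + 1831) + S = ((1328 - (-193 - 415)) + 1831) - 4/255 = ((1328 - 1*(-608)) + 1831) - 4/255 = ((1328 + 608) + 1831) - 4/255 = (1936 + 1831) - 4/255 = 3767 - 4/255 = 960581/255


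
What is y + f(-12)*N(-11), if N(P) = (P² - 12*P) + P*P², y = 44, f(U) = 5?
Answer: -5346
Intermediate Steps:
N(P) = P² + P³ - 12*P (N(P) = (P² - 12*P) + P³ = P² + P³ - 12*P)
y + f(-12)*N(-11) = 44 + 5*(-11*(-12 - 11 + (-11)²)) = 44 + 5*(-11*(-12 - 11 + 121)) = 44 + 5*(-11*98) = 44 + 5*(-1078) = 44 - 5390 = -5346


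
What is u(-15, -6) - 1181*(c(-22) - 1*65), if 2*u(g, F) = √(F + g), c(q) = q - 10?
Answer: 114557 + I*√21/2 ≈ 1.1456e+5 + 2.2913*I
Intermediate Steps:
c(q) = -10 + q
u(g, F) = √(F + g)/2
u(-15, -6) - 1181*(c(-22) - 1*65) = √(-6 - 15)/2 - 1181*((-10 - 22) - 1*65) = √(-21)/2 - 1181*(-32 - 65) = (I*√21)/2 - 1181*(-97) = I*√21/2 + 114557 = 114557 + I*√21/2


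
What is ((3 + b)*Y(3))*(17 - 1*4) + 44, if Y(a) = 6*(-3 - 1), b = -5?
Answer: 668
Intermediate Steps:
Y(a) = -24 (Y(a) = 6*(-4) = -24)
((3 + b)*Y(3))*(17 - 1*4) + 44 = ((3 - 5)*(-24))*(17 - 1*4) + 44 = (-2*(-24))*(17 - 4) + 44 = 48*13 + 44 = 624 + 44 = 668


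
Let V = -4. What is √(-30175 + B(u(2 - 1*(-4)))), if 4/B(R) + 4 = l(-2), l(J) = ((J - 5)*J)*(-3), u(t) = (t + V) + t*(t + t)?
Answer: I*√15962621/23 ≈ 173.71*I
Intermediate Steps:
u(t) = -4 + t + 2*t² (u(t) = (t - 4) + t*(t + t) = (-4 + t) + t*(2*t) = (-4 + t) + 2*t² = -4 + t + 2*t²)
l(J) = -3*J*(-5 + J) (l(J) = ((-5 + J)*J)*(-3) = (J*(-5 + J))*(-3) = -3*J*(-5 + J))
B(R) = -2/23 (B(R) = 4/(-4 + 3*(-2)*(5 - 1*(-2))) = 4/(-4 + 3*(-2)*(5 + 2)) = 4/(-4 + 3*(-2)*7) = 4/(-4 - 42) = 4/(-46) = 4*(-1/46) = -2/23)
√(-30175 + B(u(2 - 1*(-4)))) = √(-30175 - 2/23) = √(-694027/23) = I*√15962621/23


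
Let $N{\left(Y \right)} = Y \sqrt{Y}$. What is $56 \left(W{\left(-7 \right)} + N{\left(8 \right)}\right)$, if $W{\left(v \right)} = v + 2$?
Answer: $-280 + 896 \sqrt{2} \approx 987.14$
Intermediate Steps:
$W{\left(v \right)} = 2 + v$
$N{\left(Y \right)} = Y^{\frac{3}{2}}$
$56 \left(W{\left(-7 \right)} + N{\left(8 \right)}\right) = 56 \left(\left(2 - 7\right) + 8^{\frac{3}{2}}\right) = 56 \left(-5 + 16 \sqrt{2}\right) = -280 + 896 \sqrt{2}$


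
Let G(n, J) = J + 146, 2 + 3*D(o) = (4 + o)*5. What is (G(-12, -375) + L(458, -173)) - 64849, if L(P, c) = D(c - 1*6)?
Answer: -196111/3 ≈ -65370.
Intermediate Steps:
D(o) = 6 + 5*o/3 (D(o) = -2/3 + ((4 + o)*5)/3 = -2/3 + (20 + 5*o)/3 = -2/3 + (20/3 + 5*o/3) = 6 + 5*o/3)
L(P, c) = -4 + 5*c/3 (L(P, c) = 6 + 5*(c - 1*6)/3 = 6 + 5*(c - 6)/3 = 6 + 5*(-6 + c)/3 = 6 + (-10 + 5*c/3) = -4 + 5*c/3)
G(n, J) = 146 + J
(G(-12, -375) + L(458, -173)) - 64849 = ((146 - 375) + (-4 + (5/3)*(-173))) - 64849 = (-229 + (-4 - 865/3)) - 64849 = (-229 - 877/3) - 64849 = -1564/3 - 64849 = -196111/3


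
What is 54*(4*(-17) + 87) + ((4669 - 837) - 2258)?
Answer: 2600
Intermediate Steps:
54*(4*(-17) + 87) + ((4669 - 837) - 2258) = 54*(-68 + 87) + (3832 - 2258) = 54*19 + 1574 = 1026 + 1574 = 2600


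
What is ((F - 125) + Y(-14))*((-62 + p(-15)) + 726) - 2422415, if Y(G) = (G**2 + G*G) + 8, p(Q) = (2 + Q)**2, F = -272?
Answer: -2419916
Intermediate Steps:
Y(G) = 8 + 2*G**2 (Y(G) = (G**2 + G**2) + 8 = 2*G**2 + 8 = 8 + 2*G**2)
((F - 125) + Y(-14))*((-62 + p(-15)) + 726) - 2422415 = ((-272 - 125) + (8 + 2*(-14)**2))*((-62 + (2 - 15)**2) + 726) - 2422415 = (-397 + (8 + 2*196))*((-62 + (-13)**2) + 726) - 2422415 = (-397 + (8 + 392))*((-62 + 169) + 726) - 2422415 = (-397 + 400)*(107 + 726) - 2422415 = 3*833 - 2422415 = 2499 - 2422415 = -2419916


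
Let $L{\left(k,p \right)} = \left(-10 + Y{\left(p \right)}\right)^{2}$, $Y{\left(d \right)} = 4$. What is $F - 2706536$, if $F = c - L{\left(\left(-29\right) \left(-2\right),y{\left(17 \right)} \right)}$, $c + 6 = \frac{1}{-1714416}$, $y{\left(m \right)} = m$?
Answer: $- \frac{4640200628449}{1714416} \approx -2.7066 \cdot 10^{6}$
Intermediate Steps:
$c = - \frac{10286497}{1714416}$ ($c = -6 + \frac{1}{-1714416} = -6 - \frac{1}{1714416} = - \frac{10286497}{1714416} \approx -6.0$)
$L{\left(k,p \right)} = 36$ ($L{\left(k,p \right)} = \left(-10 + 4\right)^{2} = \left(-6\right)^{2} = 36$)
$F = - \frac{72005473}{1714416}$ ($F = - \frac{10286497}{1714416} - 36 = - \frac{72005473}{1714416} \approx -42.0$)
$F - 2706536 = - \frac{72005473}{1714416} - 2706536 = - \frac{4640200628449}{1714416}$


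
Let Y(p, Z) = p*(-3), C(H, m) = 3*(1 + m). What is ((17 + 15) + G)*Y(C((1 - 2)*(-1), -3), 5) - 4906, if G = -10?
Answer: -4510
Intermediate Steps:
C(H, m) = 3 + 3*m
Y(p, Z) = -3*p
((17 + 15) + G)*Y(C((1 - 2)*(-1), -3), 5) - 4906 = ((17 + 15) - 10)*(-3*(3 + 3*(-3))) - 4906 = (32 - 10)*(-3*(3 - 9)) - 4906 = 22*(-3*(-6)) - 4906 = 22*18 - 4906 = 396 - 4906 = -4510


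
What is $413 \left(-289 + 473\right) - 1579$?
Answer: $74413$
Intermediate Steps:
$413 \left(-289 + 473\right) - 1579 = 413 \cdot 184 - 1579 = 75992 - 1579 = 74413$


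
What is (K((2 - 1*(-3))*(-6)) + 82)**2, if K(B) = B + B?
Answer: 484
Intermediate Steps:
K(B) = 2*B
(K((2 - 1*(-3))*(-6)) + 82)**2 = (2*((2 - 1*(-3))*(-6)) + 82)**2 = (2*((2 + 3)*(-6)) + 82)**2 = (2*(5*(-6)) + 82)**2 = (2*(-30) + 82)**2 = (-60 + 82)**2 = 22**2 = 484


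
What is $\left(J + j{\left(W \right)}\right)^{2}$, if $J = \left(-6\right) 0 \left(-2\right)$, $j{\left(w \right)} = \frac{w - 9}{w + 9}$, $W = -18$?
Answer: $9$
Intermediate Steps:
$j{\left(w \right)} = \frac{-9 + w}{9 + w}$
$J = 0$ ($J = 0 \left(-2\right) = 0$)
$\left(J + j{\left(W \right)}\right)^{2} = \left(0 + \frac{-9 - 18}{9 - 18}\right)^{2} = \left(0 + \frac{1}{-9} \left(-27\right)\right)^{2} = \left(0 - -3\right)^{2} = \left(0 + 3\right)^{2} = 3^{2} = 9$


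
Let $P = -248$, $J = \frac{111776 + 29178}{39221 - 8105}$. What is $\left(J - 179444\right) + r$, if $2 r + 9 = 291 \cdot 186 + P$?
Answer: $- \frac{1186336162}{7779} \approx -1.5251 \cdot 10^{5}$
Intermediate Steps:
$J = \frac{70477}{15558}$ ($J = \frac{140954}{31116} = 140954 \cdot \frac{1}{31116} = \frac{70477}{15558} \approx 4.53$)
$r = \frac{53869}{2}$ ($r = - \frac{9}{2} + \frac{291 \cdot 186 - 248}{2} = - \frac{9}{2} + \frac{54126 - 248}{2} = - \frac{9}{2} + \frac{1}{2} \cdot 53878 = - \frac{9}{2} + 26939 = \frac{53869}{2} \approx 26935.0$)
$\left(J - 179444\right) + r = \left(\frac{70477}{15558} - 179444\right) + \frac{53869}{2} = - \frac{2791719275}{15558} + \frac{53869}{2} = - \frac{1186336162}{7779}$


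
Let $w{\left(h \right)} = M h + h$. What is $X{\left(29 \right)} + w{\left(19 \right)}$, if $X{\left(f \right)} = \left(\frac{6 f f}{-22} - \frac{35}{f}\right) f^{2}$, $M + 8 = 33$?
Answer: $- \frac{2127574}{11} \approx -1.9342 \cdot 10^{5}$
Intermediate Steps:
$M = 25$ ($M = -8 + 33 = 25$)
$w{\left(h \right)} = 26 h$ ($w{\left(h \right)} = 25 h + h = 26 h$)
$X{\left(f \right)} = f^{2} \left(- \frac{35}{f} - \frac{3 f^{2}}{11}\right)$ ($X{\left(f \right)} = \left(6 f^{2} \left(- \frac{1}{22}\right) - \frac{35}{f}\right) f^{2} = \left(- \frac{3 f^{2}}{11} - \frac{35}{f}\right) f^{2} = \left(- \frac{35}{f} - \frac{3 f^{2}}{11}\right) f^{2} = f^{2} \left(- \frac{35}{f} - \frac{3 f^{2}}{11}\right)$)
$X{\left(29 \right)} + w{\left(19 \right)} = \left(- \frac{1}{11}\right) 29 \left(385 + 3 \cdot 29^{3}\right) + 26 \cdot 19 = \left(- \frac{1}{11}\right) 29 \left(385 + 3 \cdot 24389\right) + 494 = \left(- \frac{1}{11}\right) 29 \left(385 + 73167\right) + 494 = \left(- \frac{1}{11}\right) 29 \cdot 73552 + 494 = - \frac{2133008}{11} + 494 = - \frac{2127574}{11}$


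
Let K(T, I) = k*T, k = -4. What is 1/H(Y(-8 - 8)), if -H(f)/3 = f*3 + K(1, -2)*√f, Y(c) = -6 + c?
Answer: -I/(-198*I + 12*√22) ≈ 0.0046729 - 0.0013284*I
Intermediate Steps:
K(T, I) = -4*T
H(f) = -9*f + 12*√f (H(f) = -3*(f*3 + (-4*1)*√f) = -3*(3*f - 4*√f) = -3*(-4*√f + 3*f) = -9*f + 12*√f)
1/H(Y(-8 - 8)) = 1/(-9*(-6 + (-8 - 8)) + 12*√(-6 + (-8 - 8))) = 1/(-9*(-6 - 16) + 12*√(-6 - 16)) = 1/(-9*(-22) + 12*√(-22)) = 1/(198 + 12*(I*√22)) = 1/(198 + 12*I*√22)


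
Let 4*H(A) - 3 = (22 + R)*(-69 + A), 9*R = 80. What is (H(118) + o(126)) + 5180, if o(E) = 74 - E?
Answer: 198257/36 ≈ 5507.1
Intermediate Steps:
R = 80/9 (R = (1/9)*80 = 80/9 ≈ 8.8889)
H(A) = -6385/12 + 139*A/18 (H(A) = 3/4 + ((22 + 80/9)*(-69 + A))/4 = 3/4 + (278*(-69 + A)/9)/4 = 3/4 + (-6394/3 + 278*A/9)/4 = 3/4 + (-3197/6 + 139*A/18) = -6385/12 + 139*A/18)
(H(118) + o(126)) + 5180 = ((-6385/12 + (139/18)*118) + (74 - 1*126)) + 5180 = ((-6385/12 + 8201/9) + (74 - 126)) + 5180 = (13649/36 - 52) + 5180 = 11777/36 + 5180 = 198257/36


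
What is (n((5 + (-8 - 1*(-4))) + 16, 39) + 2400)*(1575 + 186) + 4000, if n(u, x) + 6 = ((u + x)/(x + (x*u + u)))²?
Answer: 2181495126970/516961 ≈ 4.2198e+6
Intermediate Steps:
n(u, x) = -6 + (u + x)²/(u + x + u*x)² (n(u, x) = -6 + ((u + x)/(x + (x*u + u)))² = -6 + ((u + x)/(x + (u*x + u)))² = -6 + ((u + x)/(x + (u + u*x)))² = -6 + ((u + x)/(u + x + u*x))² = -6 + (u + x)²/(u + x + u*x)²)
(n((5 + (-8 - 1*(-4))) + 16, 39) + 2400)*(1575 + 186) + 4000 = ((-6 + (((5 + (-8 - 1*(-4))) + 16) + 39)²/(((5 + (-8 - 1*(-4))) + 16) + 39 + ((5 + (-8 - 1*(-4))) + 16)*39)²) + 2400)*(1575 + 186) + 4000 = ((-6 + (((5 + (-8 + 4)) + 16) + 39)²/(((5 + (-8 + 4)) + 16) + 39 + ((5 + (-8 + 4)) + 16)*39)²) + 2400)*1761 + 4000 = ((-6 + (((5 - 4) + 16) + 39)²/(((5 - 4) + 16) + 39 + ((5 - 4) + 16)*39)²) + 2400)*1761 + 4000 = ((-6 + ((1 + 16) + 39)²/((1 + 16) + 39 + (1 + 16)*39)²) + 2400)*1761 + 4000 = ((-6 + (17 + 39)²/(17 + 39 + 17*39)²) + 2400)*1761 + 4000 = ((-6 + 56²/(17 + 39 + 663)²) + 2400)*1761 + 4000 = ((-6 + 3136/719²) + 2400)*1761 + 4000 = ((-6 + 3136*(1/516961)) + 2400)*1761 + 4000 = ((-6 + 3136/516961) + 2400)*1761 + 4000 = (-3098630/516961 + 2400)*1761 + 4000 = (1237607770/516961)*1761 + 4000 = 2179427282970/516961 + 4000 = 2181495126970/516961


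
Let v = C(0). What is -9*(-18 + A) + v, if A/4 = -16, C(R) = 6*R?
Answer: 738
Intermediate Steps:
A = -64 (A = 4*(-16) = -64)
v = 0 (v = 6*0 = 0)
-9*(-18 + A) + v = -9*(-18 - 64) + 0 = -9*(-82) + 0 = 738 + 0 = 738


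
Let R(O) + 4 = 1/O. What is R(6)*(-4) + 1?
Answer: 49/3 ≈ 16.333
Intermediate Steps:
R(O) = -4 + 1/O
R(6)*(-4) + 1 = (-4 + 1/6)*(-4) + 1 = (-4 + ⅙)*(-4) + 1 = -23/6*(-4) + 1 = 46/3 + 1 = 49/3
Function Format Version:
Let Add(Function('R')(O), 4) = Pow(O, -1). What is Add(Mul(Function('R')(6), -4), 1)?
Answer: Rational(49, 3) ≈ 16.333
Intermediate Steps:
Function('R')(O) = Add(-4, Pow(O, -1))
Add(Mul(Function('R')(6), -4), 1) = Add(Mul(Add(-4, Pow(6, -1)), -4), 1) = Add(Mul(Add(-4, Rational(1, 6)), -4), 1) = Add(Mul(Rational(-23, 6), -4), 1) = Add(Rational(46, 3), 1) = Rational(49, 3)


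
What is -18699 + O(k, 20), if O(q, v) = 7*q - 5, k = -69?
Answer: -19187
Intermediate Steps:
O(q, v) = -5 + 7*q
-18699 + O(k, 20) = -18699 + (-5 + 7*(-69)) = -18699 + (-5 - 483) = -18699 - 488 = -19187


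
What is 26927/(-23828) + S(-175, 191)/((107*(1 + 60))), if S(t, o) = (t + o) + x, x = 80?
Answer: -173465041/155525356 ≈ -1.1153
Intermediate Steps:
S(t, o) = 80 + o + t (S(t, o) = (t + o) + 80 = (o + t) + 80 = 80 + o + t)
26927/(-23828) + S(-175, 191)/((107*(1 + 60))) = 26927/(-23828) + (80 + 191 - 175)/((107*(1 + 60))) = 26927*(-1/23828) + 96/((107*61)) = -26927/23828 + 96/6527 = -173465041/155525356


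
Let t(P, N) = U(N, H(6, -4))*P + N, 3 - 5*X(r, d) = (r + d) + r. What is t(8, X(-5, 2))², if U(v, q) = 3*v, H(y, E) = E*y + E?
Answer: 3025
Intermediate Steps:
H(y, E) = E + E*y
X(r, d) = ⅗ - 2*r/5 - d/5 (X(r, d) = ⅗ - ((r + d) + r)/5 = ⅗ - ((d + r) + r)/5 = ⅗ - (d + 2*r)/5 = ⅗ + (-2*r/5 - d/5) = ⅗ - 2*r/5 - d/5)
t(P, N) = N + 3*N*P (t(P, N) = (3*N)*P + N = 3*N*P + N = N + 3*N*P)
t(8, X(-5, 2))² = ((⅗ - ⅖*(-5) - ⅕*2)*(1 + 3*8))² = ((⅗ + 2 - ⅖)*(1 + 24))² = ((11/5)*25)² = 55² = 3025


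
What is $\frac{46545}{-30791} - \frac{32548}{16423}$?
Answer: $- \frac{1766594003}{505680593} \approx -3.4935$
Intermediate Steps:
$\frac{46545}{-30791} - \frac{32548}{16423} = 46545 \left(- \frac{1}{30791}\right) - \frac{32548}{16423} = - \frac{46545}{30791} - \frac{32548}{16423} = - \frac{1766594003}{505680593}$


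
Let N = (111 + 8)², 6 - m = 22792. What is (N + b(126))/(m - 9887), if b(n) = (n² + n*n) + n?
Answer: -46039/32673 ≈ -1.4091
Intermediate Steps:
m = -22786 (m = 6 - 1*22792 = 6 - 22792 = -22786)
b(n) = n + 2*n² (b(n) = (n² + n²) + n = 2*n² + n = n + 2*n²)
N = 14161 (N = 119² = 14161)
(N + b(126))/(m - 9887) = (14161 + 126*(1 + 2*126))/(-22786 - 9887) = (14161 + 126*(1 + 252))/(-32673) = (14161 + 126*253)*(-1/32673) = (14161 + 31878)*(-1/32673) = 46039*(-1/32673) = -46039/32673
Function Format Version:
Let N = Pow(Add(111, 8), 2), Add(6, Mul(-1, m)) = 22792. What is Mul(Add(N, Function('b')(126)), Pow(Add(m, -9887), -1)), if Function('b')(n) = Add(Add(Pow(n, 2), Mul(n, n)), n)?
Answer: Rational(-46039, 32673) ≈ -1.4091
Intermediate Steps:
m = -22786 (m = Add(6, Mul(-1, 22792)) = Add(6, -22792) = -22786)
Function('b')(n) = Add(n, Mul(2, Pow(n, 2))) (Function('b')(n) = Add(Add(Pow(n, 2), Pow(n, 2)), n) = Add(Mul(2, Pow(n, 2)), n) = Add(n, Mul(2, Pow(n, 2))))
N = 14161 (N = Pow(119, 2) = 14161)
Mul(Add(N, Function('b')(126)), Pow(Add(m, -9887), -1)) = Mul(Add(14161, Mul(126, Add(1, Mul(2, 126)))), Pow(Add(-22786, -9887), -1)) = Mul(Add(14161, Mul(126, Add(1, 252))), Pow(-32673, -1)) = Mul(Add(14161, Mul(126, 253)), Rational(-1, 32673)) = Mul(Add(14161, 31878), Rational(-1, 32673)) = Mul(46039, Rational(-1, 32673)) = Rational(-46039, 32673)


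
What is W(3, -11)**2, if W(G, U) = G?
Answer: 9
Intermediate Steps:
W(3, -11)**2 = 3**2 = 9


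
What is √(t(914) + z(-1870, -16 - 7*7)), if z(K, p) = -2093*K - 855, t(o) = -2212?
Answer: √3910843 ≈ 1977.6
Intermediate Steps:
z(K, p) = -855 - 2093*K
√(t(914) + z(-1870, -16 - 7*7)) = √(-2212 + (-855 - 2093*(-1870))) = √(-2212 + (-855 + 3913910)) = √(-2212 + 3913055) = √3910843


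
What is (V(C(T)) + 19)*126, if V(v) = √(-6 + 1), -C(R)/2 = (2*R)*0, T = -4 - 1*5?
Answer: 2394 + 126*I*√5 ≈ 2394.0 + 281.74*I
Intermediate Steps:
T = -9 (T = -4 - 5 = -9)
C(R) = 0 (C(R) = -2*2*R*0 = -2*0 = 0)
V(v) = I*√5 (V(v) = √(-5) = I*√5)
(V(C(T)) + 19)*126 = (I*√5 + 19)*126 = (19 + I*√5)*126 = 2394 + 126*I*√5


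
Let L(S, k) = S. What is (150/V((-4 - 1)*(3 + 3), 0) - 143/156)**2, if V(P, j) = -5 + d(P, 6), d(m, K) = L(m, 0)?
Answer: 190969/7056 ≈ 27.065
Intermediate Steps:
d(m, K) = m
V(P, j) = -5 + P
(150/V((-4 - 1)*(3 + 3), 0) - 143/156)**2 = (150/(-5 + (-4 - 1)*(3 + 3)) - 143/156)**2 = (150/(-5 - 5*6) - 143*1/156)**2 = (150/(-5 - 30) - 11/12)**2 = (150/(-35) - 11/12)**2 = (150*(-1/35) - 11/12)**2 = (-30/7 - 11/12)**2 = (-437/84)**2 = 190969/7056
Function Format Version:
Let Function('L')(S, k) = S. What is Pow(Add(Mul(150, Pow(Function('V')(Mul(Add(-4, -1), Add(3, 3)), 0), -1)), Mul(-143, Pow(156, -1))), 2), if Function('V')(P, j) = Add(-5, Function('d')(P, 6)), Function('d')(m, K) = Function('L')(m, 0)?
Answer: Rational(190969, 7056) ≈ 27.065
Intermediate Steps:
Function('d')(m, K) = m
Function('V')(P, j) = Add(-5, P)
Pow(Add(Mul(150, Pow(Function('V')(Mul(Add(-4, -1), Add(3, 3)), 0), -1)), Mul(-143, Pow(156, -1))), 2) = Pow(Add(Mul(150, Pow(Add(-5, Mul(Add(-4, -1), Add(3, 3))), -1)), Mul(-143, Pow(156, -1))), 2) = Pow(Add(Mul(150, Pow(Add(-5, Mul(-5, 6)), -1)), Mul(-143, Rational(1, 156))), 2) = Pow(Add(Mul(150, Pow(Add(-5, -30), -1)), Rational(-11, 12)), 2) = Pow(Add(Mul(150, Pow(-35, -1)), Rational(-11, 12)), 2) = Pow(Add(Mul(150, Rational(-1, 35)), Rational(-11, 12)), 2) = Pow(Add(Rational(-30, 7), Rational(-11, 12)), 2) = Pow(Rational(-437, 84), 2) = Rational(190969, 7056)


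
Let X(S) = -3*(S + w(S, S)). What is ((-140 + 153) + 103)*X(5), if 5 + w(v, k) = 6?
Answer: -2088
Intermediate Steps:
w(v, k) = 1 (w(v, k) = -5 + 6 = 1)
X(S) = -3 - 3*S (X(S) = -3*(S + 1) = -3*(1 + S) = -3 - 3*S)
((-140 + 153) + 103)*X(5) = ((-140 + 153) + 103)*(-3 - 3*5) = (13 + 103)*(-3 - 15) = 116*(-18) = -2088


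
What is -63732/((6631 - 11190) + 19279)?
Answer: -15933/3680 ≈ -4.3296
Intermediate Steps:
-63732/((6631 - 11190) + 19279) = -63732/(-4559 + 19279) = -63732/14720 = -63732*1/14720 = -15933/3680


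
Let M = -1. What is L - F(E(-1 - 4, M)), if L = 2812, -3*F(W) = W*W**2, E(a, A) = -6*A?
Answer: 2884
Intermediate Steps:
F(W) = -W**3/3 (F(W) = -W*W**2/3 = -W**3/3)
L - F(E(-1 - 4, M)) = 2812 - (-1)*(-6*(-1))**3/3 = 2812 - (-1)*6**3/3 = 2812 - (-1)*216/3 = 2812 - 1*(-72) = 2812 + 72 = 2884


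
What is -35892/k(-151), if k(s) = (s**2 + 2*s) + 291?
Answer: -17946/11395 ≈ -1.5749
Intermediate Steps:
k(s) = 291 + s**2 + 2*s
-35892/k(-151) = -35892/(291 + (-151)**2 + 2*(-151)) = -35892/(291 + 22801 - 302) = -35892/22790 = -35892*1/22790 = -17946/11395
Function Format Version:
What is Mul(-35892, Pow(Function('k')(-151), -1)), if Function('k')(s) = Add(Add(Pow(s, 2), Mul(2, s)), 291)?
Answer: Rational(-17946, 11395) ≈ -1.5749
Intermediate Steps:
Function('k')(s) = Add(291, Pow(s, 2), Mul(2, s))
Mul(-35892, Pow(Function('k')(-151), -1)) = Mul(-35892, Pow(Add(291, Pow(-151, 2), Mul(2, -151)), -1)) = Mul(-35892, Pow(Add(291, 22801, -302), -1)) = Mul(-35892, Pow(22790, -1)) = Mul(-35892, Rational(1, 22790)) = Rational(-17946, 11395)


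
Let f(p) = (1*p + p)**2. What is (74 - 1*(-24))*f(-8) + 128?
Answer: 25216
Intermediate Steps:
f(p) = 4*p**2 (f(p) = (p + p)**2 = (2*p)**2 = 4*p**2)
(74 - 1*(-24))*f(-8) + 128 = (74 - 1*(-24))*(4*(-8)**2) + 128 = (74 + 24)*(4*64) + 128 = 98*256 + 128 = 25088 + 128 = 25216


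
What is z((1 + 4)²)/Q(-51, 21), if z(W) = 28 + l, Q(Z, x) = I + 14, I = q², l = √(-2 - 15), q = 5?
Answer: 28/39 + I*√17/39 ≈ 0.71795 + 0.10572*I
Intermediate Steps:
l = I*√17 (l = √(-17) = I*√17 ≈ 4.1231*I)
I = 25 (I = 5² = 25)
Q(Z, x) = 39 (Q(Z, x) = 25 + 14 = 39)
z(W) = 28 + I*√17
z((1 + 4)²)/Q(-51, 21) = (28 + I*√17)/39 = (28 + I*√17)*(1/39) = 28/39 + I*√17/39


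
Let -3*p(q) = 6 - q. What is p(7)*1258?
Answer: 1258/3 ≈ 419.33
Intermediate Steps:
p(q) = -2 + q/3 (p(q) = -(6 - q)/3 = -2 + q/3)
p(7)*1258 = (-2 + (⅓)*7)*1258 = (-2 + 7/3)*1258 = (⅓)*1258 = 1258/3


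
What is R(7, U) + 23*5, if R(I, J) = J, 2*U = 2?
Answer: 116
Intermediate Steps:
U = 1 (U = (½)*2 = 1)
R(7, U) + 23*5 = 1 + 23*5 = 1 + 115 = 116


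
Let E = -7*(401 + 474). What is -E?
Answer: 6125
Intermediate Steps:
E = -6125 (E = -7*875 = -6125)
-E = -1*(-6125) = 6125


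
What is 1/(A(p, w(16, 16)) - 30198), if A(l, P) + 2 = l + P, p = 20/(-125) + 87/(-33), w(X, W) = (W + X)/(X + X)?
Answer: -275/8305494 ≈ -3.3111e-5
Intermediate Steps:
w(X, W) = (W + X)/(2*X) (w(X, W) = (W + X)/((2*X)) = (W + X)*(1/(2*X)) = (W + X)/(2*X))
p = -769/275 (p = 20*(-1/125) + 87*(-1/33) = -4/25 - 29/11 = -769/275 ≈ -2.7964)
A(l, P) = -2 + P + l (A(l, P) = -2 + (l + P) = -2 + (P + l) = -2 + P + l)
1/(A(p, w(16, 16)) - 30198) = 1/((-2 + (1/2)*(16 + 16)/16 - 769/275) - 30198) = 1/((-2 + (1/2)*(1/16)*32 - 769/275) - 30198) = 1/((-2 + 1 - 769/275) - 30198) = 1/(-1044/275 - 30198) = 1/(-8305494/275) = -275/8305494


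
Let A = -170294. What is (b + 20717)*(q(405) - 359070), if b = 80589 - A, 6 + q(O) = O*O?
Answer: -52975851600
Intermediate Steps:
q(O) = -6 + O**2 (q(O) = -6 + O*O = -6 + O**2)
b = 250883 (b = 80589 - 1*(-170294) = 80589 + 170294 = 250883)
(b + 20717)*(q(405) - 359070) = (250883 + 20717)*((-6 + 405**2) - 359070) = 271600*((-6 + 164025) - 359070) = 271600*(164019 - 359070) = 271600*(-195051) = -52975851600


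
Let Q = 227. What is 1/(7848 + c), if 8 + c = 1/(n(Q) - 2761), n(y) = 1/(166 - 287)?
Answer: 334082/2619202759 ≈ 0.00012755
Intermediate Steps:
n(y) = -1/121 (n(y) = 1/(-121) = -1/121)
c = -2672777/334082 (c = -8 + 1/(-1/121 - 2761) = -8 + 1/(-334082/121) = -8 - 121/334082 = -2672777/334082 ≈ -8.0004)
1/(7848 + c) = 1/(7848 - 2672777/334082) = 1/(2619202759/334082) = 334082/2619202759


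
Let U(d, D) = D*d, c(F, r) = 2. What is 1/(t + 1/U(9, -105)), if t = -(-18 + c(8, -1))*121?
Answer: 945/1829519 ≈ 0.00051653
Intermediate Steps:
t = 1936 (t = -(-18 + 2)*121 = -(-16)*121 = -1*(-1936) = 1936)
1/(t + 1/U(9, -105)) = 1/(1936 + 1/(-105*9)) = 1/(1936 + 1/(-945)) = 1/(1936 - 1/945) = 1/(1829519/945) = 945/1829519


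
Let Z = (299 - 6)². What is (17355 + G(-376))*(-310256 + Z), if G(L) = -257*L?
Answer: -25579480709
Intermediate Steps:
Z = 85849 (Z = 293² = 85849)
(17355 + G(-376))*(-310256 + Z) = (17355 - 257*(-376))*(-310256 + 85849) = (17355 + 96632)*(-224407) = 113987*(-224407) = -25579480709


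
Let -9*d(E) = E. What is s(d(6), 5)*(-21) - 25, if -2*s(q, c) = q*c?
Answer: -60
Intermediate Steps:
d(E) = -E/9
s(q, c) = -c*q/2 (s(q, c) = -q*c/2 = -c*q/2)
s(d(6), 5)*(-21) - 25 = -½*5*(-⅑*6)*(-21) - 25 = -½*5*(-⅔)*(-21) - 25 = (5/3)*(-21) - 25 = -35 - 25 = -60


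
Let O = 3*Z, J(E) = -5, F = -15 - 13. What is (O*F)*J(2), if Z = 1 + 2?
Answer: 1260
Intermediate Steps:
Z = 3
F = -28
O = 9 (O = 3*3 = 9)
(O*F)*J(2) = (9*(-28))*(-5) = -252*(-5) = 1260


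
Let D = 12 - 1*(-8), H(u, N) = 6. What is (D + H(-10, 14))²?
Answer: 676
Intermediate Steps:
D = 20 (D = 12 + 8 = 20)
(D + H(-10, 14))² = (20 + 6)² = 26² = 676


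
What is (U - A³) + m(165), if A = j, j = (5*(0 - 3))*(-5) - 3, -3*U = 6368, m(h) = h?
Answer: -1125617/3 ≈ -3.7521e+5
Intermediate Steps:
U = -6368/3 (U = -⅓*6368 = -6368/3 ≈ -2122.7)
j = 72 (j = (5*(-3))*(-5) - 3 = -15*(-5) - 3 = 75 - 3 = 72)
A = 72
(U - A³) + m(165) = (-6368/3 - 1*72³) + 165 = (-6368/3 - 1*373248) + 165 = (-6368/3 - 373248) + 165 = -1126112/3 + 165 = -1125617/3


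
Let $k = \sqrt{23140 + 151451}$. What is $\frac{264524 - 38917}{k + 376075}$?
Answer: $\frac{4990891325}{8319543002} - \frac{39813 \sqrt{19399}}{8319543002} \approx 0.59923$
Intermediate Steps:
$k = 3 \sqrt{19399}$ ($k = \sqrt{174591} = 3 \sqrt{19399} \approx 417.84$)
$\frac{264524 - 38917}{k + 376075} = \frac{264524 - 38917}{3 \sqrt{19399} + 376075} = \frac{225607}{376075 + 3 \sqrt{19399}}$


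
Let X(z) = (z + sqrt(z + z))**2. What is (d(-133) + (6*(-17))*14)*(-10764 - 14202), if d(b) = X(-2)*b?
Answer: 35651448 - 26563824*I ≈ 3.5651e+7 - 2.6564e+7*I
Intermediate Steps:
X(z) = (z + sqrt(2)*sqrt(z))**2 (X(z) = (z + sqrt(2*z))**2 = (z + sqrt(2)*sqrt(z))**2)
d(b) = b*(-2 + 2*I)**2 (d(b) = (-2 + sqrt(2)*sqrt(-2))**2*b = (-2 + sqrt(2)*(I*sqrt(2)))**2*b = (-2 + 2*I)**2*b = b*(-2 + 2*I)**2)
(d(-133) + (6*(-17))*14)*(-10764 - 14202) = (-8*I*(-133) + (6*(-17))*14)*(-10764 - 14202) = (1064*I - 102*14)*(-24966) = (1064*I - 1428)*(-24966) = (-1428 + 1064*I)*(-24966) = 35651448 - 26563824*I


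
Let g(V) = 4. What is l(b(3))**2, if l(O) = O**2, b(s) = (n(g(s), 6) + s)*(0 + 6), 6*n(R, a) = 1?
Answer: 130321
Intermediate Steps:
n(R, a) = 1/6 (n(R, a) = (1/6)*1 = 1/6)
b(s) = 1 + 6*s (b(s) = (1/6 + s)*(0 + 6) = (1/6 + s)*6 = 1 + 6*s)
l(b(3))**2 = ((1 + 6*3)**2)**2 = ((1 + 18)**2)**2 = (19**2)**2 = 361**2 = 130321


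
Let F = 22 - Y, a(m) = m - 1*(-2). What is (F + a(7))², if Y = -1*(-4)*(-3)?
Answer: 1849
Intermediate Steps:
Y = -12 (Y = 4*(-3) = -12)
a(m) = 2 + m (a(m) = m + 2 = 2 + m)
F = 34 (F = 22 - 1*(-12) = 22 + 12 = 34)
(F + a(7))² = (34 + (2 + 7))² = (34 + 9)² = 43² = 1849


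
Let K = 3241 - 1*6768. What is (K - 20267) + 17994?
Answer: -5800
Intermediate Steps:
K = -3527 (K = 3241 - 6768 = -3527)
(K - 20267) + 17994 = (-3527 - 20267) + 17994 = -23794 + 17994 = -5800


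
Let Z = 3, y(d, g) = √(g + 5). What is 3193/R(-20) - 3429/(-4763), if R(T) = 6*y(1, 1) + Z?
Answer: -14971658/328647 + 6386*√6/69 ≈ 181.15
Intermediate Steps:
y(d, g) = √(5 + g)
R(T) = 3 + 6*√6 (R(T) = 6*√(5 + 1) + 3 = 6*√6 + 3 = 3 + 6*√6)
3193/R(-20) - 3429/(-4763) = 3193/(3 + 6*√6) - 3429/(-4763) = 3193/(3 + 6*√6) - 3429*(-1/4763) = 3193/(3 + 6*√6) + 3429/4763 = 3429/4763 + 3193/(3 + 6*√6)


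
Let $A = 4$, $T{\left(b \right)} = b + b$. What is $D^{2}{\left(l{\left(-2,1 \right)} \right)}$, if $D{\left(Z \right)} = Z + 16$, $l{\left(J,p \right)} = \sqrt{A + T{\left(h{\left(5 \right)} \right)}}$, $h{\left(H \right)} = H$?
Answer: $\left(16 + \sqrt{14}\right)^{2} \approx 389.73$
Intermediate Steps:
$T{\left(b \right)} = 2 b$
$l{\left(J,p \right)} = \sqrt{14}$ ($l{\left(J,p \right)} = \sqrt{4 + 2 \cdot 5} = \sqrt{4 + 10} = \sqrt{14}$)
$D{\left(Z \right)} = 16 + Z$
$D^{2}{\left(l{\left(-2,1 \right)} \right)} = \left(16 + \sqrt{14}\right)^{2}$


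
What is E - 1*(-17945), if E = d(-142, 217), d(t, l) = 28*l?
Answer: 24021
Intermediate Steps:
E = 6076 (E = 28*217 = 6076)
E - 1*(-17945) = 6076 - 1*(-17945) = 6076 + 17945 = 24021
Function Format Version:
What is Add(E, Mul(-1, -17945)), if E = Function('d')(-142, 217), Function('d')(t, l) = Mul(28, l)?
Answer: 24021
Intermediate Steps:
E = 6076 (E = Mul(28, 217) = 6076)
Add(E, Mul(-1, -17945)) = Add(6076, Mul(-1, -17945)) = Add(6076, 17945) = 24021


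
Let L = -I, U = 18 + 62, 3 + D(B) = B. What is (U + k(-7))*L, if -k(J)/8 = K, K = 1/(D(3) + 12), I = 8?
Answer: -1904/3 ≈ -634.67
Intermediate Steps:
D(B) = -3 + B
K = 1/12 (K = 1/((-3 + 3) + 12) = 1/(0 + 12) = 1/12 ≈ 0.083333)
k(J) = -⅔ (k(J) = -8*1/12 = -⅔)
U = 80
L = -8 (L = -1*8 = -8)
(U + k(-7))*L = (80 - ⅔)*(-8) = (238/3)*(-8) = -1904/3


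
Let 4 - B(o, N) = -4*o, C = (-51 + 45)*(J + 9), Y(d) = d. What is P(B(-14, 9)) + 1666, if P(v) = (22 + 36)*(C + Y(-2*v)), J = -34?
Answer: 16398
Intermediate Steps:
C = 150 (C = (-51 + 45)*(-34 + 9) = -6*(-25) = 150)
B(o, N) = 4 + 4*o (B(o, N) = 4 - (-4)*o = 4 + 4*o)
P(v) = 8700 - 116*v (P(v) = (22 + 36)*(150 - 2*v) = 58*(150 - 2*v) = 8700 - 116*v)
P(B(-14, 9)) + 1666 = (8700 - 116*(4 + 4*(-14))) + 1666 = (8700 - 116*(4 - 56)) + 1666 = (8700 - 116*(-52)) + 1666 = (8700 + 6032) + 1666 = 14732 + 1666 = 16398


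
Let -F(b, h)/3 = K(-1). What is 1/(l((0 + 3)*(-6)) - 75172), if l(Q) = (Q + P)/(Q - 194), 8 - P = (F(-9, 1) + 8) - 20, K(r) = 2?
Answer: -53/3984118 ≈ -1.3303e-5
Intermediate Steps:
F(b, h) = -6 (F(b, h) = -3*2 = -6)
P = 26 (P = 8 - ((-6 + 8) - 20) = 8 - (2 - 20) = 8 - 1*(-18) = 8 + 18 = 26)
l(Q) = (26 + Q)/(-194 + Q) (l(Q) = (Q + 26)/(Q - 194) = (26 + Q)/(-194 + Q))
1/(l((0 + 3)*(-6)) - 75172) = 1/((26 + (0 + 3)*(-6))/(-194 + (0 + 3)*(-6)) - 75172) = 1/((26 + 3*(-6))/(-194 + 3*(-6)) - 75172) = 1/((26 - 18)/(-194 - 18) - 75172) = 1/(8/(-212) - 75172) = 1/(-1/212*8 - 75172) = 1/(-2/53 - 75172) = 1/(-3984118/53) = -53/3984118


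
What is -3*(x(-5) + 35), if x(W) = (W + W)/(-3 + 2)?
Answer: -135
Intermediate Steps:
x(W) = -2*W (x(W) = (2*W)/(-1) = (2*W)*(-1) = -2*W)
-3*(x(-5) + 35) = -3*(-2*(-5) + 35) = -3*(10 + 35) = -3*45 = -135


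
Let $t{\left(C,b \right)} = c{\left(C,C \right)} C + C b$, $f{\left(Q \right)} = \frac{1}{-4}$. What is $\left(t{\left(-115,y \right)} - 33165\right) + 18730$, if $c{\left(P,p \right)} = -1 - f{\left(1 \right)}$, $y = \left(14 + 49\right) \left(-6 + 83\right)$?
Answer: $- \frac{2288855}{4} \approx -5.7221 \cdot 10^{5}$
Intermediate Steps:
$f{\left(Q \right)} = - \frac{1}{4}$
$y = 4851$ ($y = 63 \cdot 77 = 4851$)
$c{\left(P,p \right)} = - \frac{3}{4}$ ($c{\left(P,p \right)} = -1 - - \frac{1}{4} = -1 + \frac{1}{4} = - \frac{3}{4}$)
$t{\left(C,b \right)} = - \frac{3 C}{4} + C b$
$\left(t{\left(-115,y \right)} - 33165\right) + 18730 = \left(\frac{1}{4} \left(-115\right) \left(-3 + 4 \cdot 4851\right) - 33165\right) + 18730 = \left(\frac{1}{4} \left(-115\right) \left(-3 + 19404\right) - 33165\right) + 18730 = \left(\frac{1}{4} \left(-115\right) 19401 - 33165\right) + 18730 = \left(- \frac{2231115}{4} - 33165\right) + 18730 = - \frac{2363775}{4} + 18730 = - \frac{2288855}{4}$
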